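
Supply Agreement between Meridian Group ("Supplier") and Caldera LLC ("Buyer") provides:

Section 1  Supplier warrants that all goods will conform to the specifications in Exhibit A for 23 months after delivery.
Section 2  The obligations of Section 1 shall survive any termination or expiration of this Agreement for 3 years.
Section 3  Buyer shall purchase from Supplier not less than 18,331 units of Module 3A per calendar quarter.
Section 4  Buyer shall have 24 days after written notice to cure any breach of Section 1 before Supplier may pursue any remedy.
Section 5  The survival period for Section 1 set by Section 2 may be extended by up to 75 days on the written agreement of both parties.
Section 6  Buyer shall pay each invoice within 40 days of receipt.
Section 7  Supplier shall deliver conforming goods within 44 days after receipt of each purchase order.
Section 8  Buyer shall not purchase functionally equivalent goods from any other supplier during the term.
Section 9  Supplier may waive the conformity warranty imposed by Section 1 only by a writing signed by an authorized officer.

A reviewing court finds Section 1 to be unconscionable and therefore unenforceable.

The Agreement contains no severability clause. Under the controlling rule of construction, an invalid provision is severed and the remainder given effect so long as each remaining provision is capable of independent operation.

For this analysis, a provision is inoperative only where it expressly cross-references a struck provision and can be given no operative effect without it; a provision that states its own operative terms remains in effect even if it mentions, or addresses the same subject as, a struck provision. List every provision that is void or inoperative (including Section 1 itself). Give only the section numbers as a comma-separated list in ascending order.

Section 1 is struck. Section 2 operates only by reference to Section 1, so it falls with Section 1. Section 4 has no operative effect of its own apart from Section 1 and is therefore inoperative. Section 9 operates only by reference to Section 1, so it falls with Section 1. Section 5 does nothing except set the extension of the survival period for Section 1 by reference to Section 2; with Section 2 gone it has no independent effect and is inoperative. Under the stated default rule, only provisions that cannot operate independently fall away; the rest are enforced. The provisions still in force are Section 3, Section 6, Section 7, and Section 8.

1, 2, 4, 5, 9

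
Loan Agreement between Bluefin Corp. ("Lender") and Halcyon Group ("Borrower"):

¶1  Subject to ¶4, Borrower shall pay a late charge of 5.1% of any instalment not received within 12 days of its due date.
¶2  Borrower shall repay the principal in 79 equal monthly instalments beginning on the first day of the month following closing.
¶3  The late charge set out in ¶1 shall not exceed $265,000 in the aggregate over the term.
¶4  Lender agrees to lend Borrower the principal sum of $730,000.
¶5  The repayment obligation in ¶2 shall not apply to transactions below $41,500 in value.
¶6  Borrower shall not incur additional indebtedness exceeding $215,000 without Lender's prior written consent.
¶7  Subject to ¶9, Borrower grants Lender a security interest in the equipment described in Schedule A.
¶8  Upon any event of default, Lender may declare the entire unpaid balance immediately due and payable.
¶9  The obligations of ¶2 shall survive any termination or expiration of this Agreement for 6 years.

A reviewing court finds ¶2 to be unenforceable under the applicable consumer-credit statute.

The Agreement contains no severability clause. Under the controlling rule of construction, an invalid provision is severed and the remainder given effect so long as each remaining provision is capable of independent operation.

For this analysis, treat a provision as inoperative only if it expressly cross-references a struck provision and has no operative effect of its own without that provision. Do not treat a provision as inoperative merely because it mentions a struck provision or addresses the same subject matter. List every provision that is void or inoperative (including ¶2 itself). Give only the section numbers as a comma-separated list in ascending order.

¶2 is struck. ¶5 operates only by reference to ¶2, so it falls with ¶2. ¶9 merely fixes the survival period for ¶2; with ¶2 gone it has nothing to operate on and falls away. Although ¶7 refers to ¶9, its operative terms do not depend on ¶9, so it remains in effect. With no severability clause, the stated default rule severs what cannot stand and enforces each remaining provision that can operate on its own. That leaves ¶1, ¶3, ¶4, ¶6, ¶7, and ¶8 in effect.

2, 5, 9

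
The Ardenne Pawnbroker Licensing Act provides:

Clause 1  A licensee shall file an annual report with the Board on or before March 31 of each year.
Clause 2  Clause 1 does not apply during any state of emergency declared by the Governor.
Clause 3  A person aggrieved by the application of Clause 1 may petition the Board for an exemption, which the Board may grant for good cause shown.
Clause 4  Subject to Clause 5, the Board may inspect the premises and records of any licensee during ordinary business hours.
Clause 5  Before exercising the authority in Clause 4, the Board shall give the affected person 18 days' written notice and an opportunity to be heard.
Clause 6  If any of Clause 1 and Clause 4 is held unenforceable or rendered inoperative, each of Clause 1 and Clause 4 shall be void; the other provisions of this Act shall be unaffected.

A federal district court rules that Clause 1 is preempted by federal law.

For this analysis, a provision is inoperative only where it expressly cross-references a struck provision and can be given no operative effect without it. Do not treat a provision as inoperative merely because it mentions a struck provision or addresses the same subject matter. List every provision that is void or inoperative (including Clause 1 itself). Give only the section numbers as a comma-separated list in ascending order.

1, 2, 3, 4, 5

Clause 1 is struck. Clause 2 operates only by reference to Clause 1, so it falls with Clause 1. Clause 3 has no operative effect of its own apart from Clause 1 and is therefore inoperative. Clause 6 declares Clause 1 and Clause 4 mutually dependent; since one of them has fallen, all of them are of no effect. That brings down Clause 4 as well. Clause 5 in turn depends solely on a provision now struck and likewise falls. The remainder continues in force under Clause 6. Only Clause 6 remains in effect.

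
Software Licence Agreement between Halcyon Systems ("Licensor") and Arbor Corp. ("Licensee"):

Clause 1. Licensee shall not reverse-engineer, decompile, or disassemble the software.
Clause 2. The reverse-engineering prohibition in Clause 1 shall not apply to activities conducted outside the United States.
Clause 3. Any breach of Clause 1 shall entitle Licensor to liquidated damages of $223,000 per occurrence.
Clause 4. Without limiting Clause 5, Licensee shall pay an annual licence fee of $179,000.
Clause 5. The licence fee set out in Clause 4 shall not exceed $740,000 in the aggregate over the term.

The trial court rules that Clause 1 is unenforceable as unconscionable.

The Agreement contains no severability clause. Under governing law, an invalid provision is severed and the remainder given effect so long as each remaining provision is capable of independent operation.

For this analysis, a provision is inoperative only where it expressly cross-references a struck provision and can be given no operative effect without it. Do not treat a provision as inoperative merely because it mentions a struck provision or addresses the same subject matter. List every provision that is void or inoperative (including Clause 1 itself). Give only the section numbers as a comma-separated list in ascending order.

1, 2, 3

Clause 1 is struck. Clause 2 operates only by reference to Clause 1, so it falls with Clause 1. Clause 3 does nothing except set the liquidated-damages amount by reference to Clause 1; with Clause 1 gone it has no independent effect and is inoperative. With no severability clause, the stated default rule severs what cannot stand and enforces each remaining provision that can operate on its own. That leaves Clause 4 and Clause 5 in effect.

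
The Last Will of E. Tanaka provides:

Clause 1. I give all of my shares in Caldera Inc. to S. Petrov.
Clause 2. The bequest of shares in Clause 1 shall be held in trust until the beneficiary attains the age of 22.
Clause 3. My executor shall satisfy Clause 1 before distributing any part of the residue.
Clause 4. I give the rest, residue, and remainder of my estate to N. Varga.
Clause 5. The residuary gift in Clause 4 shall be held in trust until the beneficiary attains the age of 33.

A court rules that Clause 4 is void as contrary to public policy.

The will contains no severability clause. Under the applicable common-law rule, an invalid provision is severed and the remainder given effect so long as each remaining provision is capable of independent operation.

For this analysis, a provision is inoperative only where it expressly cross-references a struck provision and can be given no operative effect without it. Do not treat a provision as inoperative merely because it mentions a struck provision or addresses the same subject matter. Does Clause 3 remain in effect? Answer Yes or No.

Yes

Clause 4 is struck. Clause 5 merely fixes the trust for Clause 4; with Clause 4 gone it has nothing to operate on and falls away. Under the stated default rule, only provisions that cannot operate independently fall away; the rest are enforced. The provisions still in force are Clause 1, Clause 2, and Clause 3. Clause 3 is among the surviving provisions, so the answer is yes.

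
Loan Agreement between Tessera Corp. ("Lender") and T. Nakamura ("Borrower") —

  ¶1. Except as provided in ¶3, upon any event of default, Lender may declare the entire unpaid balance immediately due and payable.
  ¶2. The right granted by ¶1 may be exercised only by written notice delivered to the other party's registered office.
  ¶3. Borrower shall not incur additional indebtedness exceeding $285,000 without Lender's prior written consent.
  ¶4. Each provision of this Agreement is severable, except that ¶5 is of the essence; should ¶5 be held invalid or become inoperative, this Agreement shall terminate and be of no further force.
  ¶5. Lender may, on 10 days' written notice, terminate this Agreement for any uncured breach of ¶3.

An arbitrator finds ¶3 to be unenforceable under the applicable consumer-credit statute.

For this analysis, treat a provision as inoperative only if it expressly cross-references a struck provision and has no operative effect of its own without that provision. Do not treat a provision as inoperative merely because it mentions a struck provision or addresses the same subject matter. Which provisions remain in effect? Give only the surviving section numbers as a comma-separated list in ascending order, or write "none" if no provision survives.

none

¶3 is struck. ¶5 operates only by reference to ¶3, so it falls with ¶3. ¶4 makes ¶5 an essential term, and ¶5 has been rendered inoperative by the cascade; under ¶4, the entire Agreement is therefore void. No provision of the Agreement survives.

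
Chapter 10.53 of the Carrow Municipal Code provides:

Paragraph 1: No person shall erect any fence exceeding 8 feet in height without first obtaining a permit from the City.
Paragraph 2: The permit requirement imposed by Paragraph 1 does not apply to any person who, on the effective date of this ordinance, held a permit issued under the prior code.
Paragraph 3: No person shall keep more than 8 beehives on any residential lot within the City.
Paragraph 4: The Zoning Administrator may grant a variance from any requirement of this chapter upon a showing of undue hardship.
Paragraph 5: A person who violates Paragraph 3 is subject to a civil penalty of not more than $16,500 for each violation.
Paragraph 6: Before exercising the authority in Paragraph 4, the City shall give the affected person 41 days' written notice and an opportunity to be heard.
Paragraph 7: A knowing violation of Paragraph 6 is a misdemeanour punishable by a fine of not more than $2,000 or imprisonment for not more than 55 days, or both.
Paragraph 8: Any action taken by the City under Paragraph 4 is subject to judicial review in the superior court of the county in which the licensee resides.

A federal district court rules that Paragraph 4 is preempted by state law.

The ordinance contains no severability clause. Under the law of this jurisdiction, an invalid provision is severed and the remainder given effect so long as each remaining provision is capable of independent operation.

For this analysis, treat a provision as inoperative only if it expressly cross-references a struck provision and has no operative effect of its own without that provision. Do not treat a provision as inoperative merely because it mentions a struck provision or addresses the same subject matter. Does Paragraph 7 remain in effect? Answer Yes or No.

Paragraph 4 is struck. Paragraph 6 has no operative effect of its own apart from Paragraph 4 and is therefore inoperative. The only function of Paragraph 8 is the judicial-review right for Paragraph 4, so it cannot stand once Paragraph 4 is removed. The only function of Paragraph 7 is the criminal penalty for violating Paragraph 6, so it cannot stand once Paragraph 6 is removed. With no severability clause, the stated default rule severs what cannot stand and enforces each remaining provision that can operate on its own. That leaves Paragraph 1, Paragraph 2, Paragraph 3, and Paragraph 5 in effect. Paragraph 7 is among the inoperative provisions, so the answer is no.

No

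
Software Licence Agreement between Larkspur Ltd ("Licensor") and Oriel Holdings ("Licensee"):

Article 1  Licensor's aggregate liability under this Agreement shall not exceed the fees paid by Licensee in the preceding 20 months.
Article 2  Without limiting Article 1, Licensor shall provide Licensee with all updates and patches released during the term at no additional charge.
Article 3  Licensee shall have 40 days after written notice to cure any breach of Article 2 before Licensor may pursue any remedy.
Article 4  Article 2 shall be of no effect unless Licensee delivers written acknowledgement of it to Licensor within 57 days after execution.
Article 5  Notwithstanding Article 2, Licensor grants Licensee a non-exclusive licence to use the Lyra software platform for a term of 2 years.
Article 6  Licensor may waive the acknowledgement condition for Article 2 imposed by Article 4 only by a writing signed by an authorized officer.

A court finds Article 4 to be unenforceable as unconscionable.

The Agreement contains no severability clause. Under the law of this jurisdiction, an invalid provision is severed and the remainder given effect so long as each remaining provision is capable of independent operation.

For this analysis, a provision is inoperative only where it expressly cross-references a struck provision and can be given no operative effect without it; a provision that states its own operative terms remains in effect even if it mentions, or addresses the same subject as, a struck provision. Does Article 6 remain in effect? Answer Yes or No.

Article 4 is struck. Article 6 has no operative effect of its own apart from Article 4 and is therefore inoperative. With no severability clause, the stated default rule severs what cannot stand and enforces each remaining provision that can operate on its own. That leaves Article 1, Article 2, Article 3, and Article 5 in effect. Article 6 is among the inoperative provisions, so the answer is no.

No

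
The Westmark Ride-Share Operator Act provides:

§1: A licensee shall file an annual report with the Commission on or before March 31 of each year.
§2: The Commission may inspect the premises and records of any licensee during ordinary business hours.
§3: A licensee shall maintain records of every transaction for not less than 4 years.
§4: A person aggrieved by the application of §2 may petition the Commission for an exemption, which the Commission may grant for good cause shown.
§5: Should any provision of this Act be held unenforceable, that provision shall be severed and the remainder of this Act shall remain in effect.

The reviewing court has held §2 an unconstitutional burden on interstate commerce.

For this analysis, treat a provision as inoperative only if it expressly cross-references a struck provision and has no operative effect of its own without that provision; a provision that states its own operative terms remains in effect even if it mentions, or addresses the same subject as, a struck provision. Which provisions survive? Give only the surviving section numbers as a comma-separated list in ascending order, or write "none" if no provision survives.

§2 is struck. §4 merely fixes the exemption procedure for §2; with §2 gone it has nothing to operate on and falls away. §5 is a severability clause and preserves every provision that can still be given independent effect. §1, §3, and §5 remain in effect.

1, 3, 5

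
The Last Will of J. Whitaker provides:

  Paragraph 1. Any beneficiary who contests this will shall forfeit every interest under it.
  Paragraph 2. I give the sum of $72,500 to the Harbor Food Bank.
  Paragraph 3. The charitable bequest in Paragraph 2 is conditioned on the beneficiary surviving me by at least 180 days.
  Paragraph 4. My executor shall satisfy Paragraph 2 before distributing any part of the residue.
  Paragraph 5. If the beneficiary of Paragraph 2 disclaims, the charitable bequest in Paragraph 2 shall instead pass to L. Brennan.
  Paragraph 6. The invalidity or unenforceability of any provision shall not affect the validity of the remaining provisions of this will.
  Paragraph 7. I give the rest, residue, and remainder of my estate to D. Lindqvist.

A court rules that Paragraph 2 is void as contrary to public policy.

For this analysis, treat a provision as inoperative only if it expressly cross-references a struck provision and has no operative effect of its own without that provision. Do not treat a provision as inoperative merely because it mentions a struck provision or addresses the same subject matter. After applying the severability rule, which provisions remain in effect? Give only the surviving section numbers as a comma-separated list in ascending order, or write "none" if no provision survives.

1, 6, 7

Paragraph 2 is struck. Paragraph 3 has no operative effect of its own apart from Paragraph 2 and is therefore inoperative. Paragraph 4 has no operative effect of its own apart from Paragraph 2 and is therefore inoperative. Paragraph 5 has no operative effect of its own apart from Paragraph 2 and is therefore inoperative. Under the severability clause in Paragraph 6, the remaining provisions continue in force. That leaves Paragraph 1, Paragraph 6, and Paragraph 7 in effect.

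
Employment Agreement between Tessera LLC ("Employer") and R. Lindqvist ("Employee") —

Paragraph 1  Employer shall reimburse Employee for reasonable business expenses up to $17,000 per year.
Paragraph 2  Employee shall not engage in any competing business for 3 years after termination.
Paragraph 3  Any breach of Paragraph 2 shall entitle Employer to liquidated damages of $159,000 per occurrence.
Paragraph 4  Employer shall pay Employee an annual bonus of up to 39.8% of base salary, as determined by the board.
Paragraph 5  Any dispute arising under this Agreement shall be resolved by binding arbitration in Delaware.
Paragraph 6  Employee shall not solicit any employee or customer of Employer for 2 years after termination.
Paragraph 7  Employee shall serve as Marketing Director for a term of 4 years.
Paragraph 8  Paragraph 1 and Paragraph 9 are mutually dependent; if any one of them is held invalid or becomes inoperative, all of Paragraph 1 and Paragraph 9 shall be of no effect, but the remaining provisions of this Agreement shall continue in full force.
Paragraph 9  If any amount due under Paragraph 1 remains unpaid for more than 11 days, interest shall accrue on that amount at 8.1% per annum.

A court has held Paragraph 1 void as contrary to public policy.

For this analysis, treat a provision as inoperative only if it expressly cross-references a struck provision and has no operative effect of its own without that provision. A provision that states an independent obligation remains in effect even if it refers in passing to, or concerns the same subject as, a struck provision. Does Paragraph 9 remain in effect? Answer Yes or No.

Paragraph 1 is struck. The whole of Paragraph 9 is the default interest on the expense-reimbursement cap, defined by reference to Paragraph 1, so Paragraph 9 cannot stand once Paragraph 1 is removed. Paragraph 8 declares Paragraph 1 and Paragraph 9 mutually dependent; since one of them has fallen, all of them are of no effect. The remainder continues in force under Paragraph 8. That leaves Paragraph 2, Paragraph 3, Paragraph 4, Paragraph 5, Paragraph 6, Paragraph 7, and Paragraph 8 in effect. Paragraph 9 is among the inoperative provisions, so the answer is no.

No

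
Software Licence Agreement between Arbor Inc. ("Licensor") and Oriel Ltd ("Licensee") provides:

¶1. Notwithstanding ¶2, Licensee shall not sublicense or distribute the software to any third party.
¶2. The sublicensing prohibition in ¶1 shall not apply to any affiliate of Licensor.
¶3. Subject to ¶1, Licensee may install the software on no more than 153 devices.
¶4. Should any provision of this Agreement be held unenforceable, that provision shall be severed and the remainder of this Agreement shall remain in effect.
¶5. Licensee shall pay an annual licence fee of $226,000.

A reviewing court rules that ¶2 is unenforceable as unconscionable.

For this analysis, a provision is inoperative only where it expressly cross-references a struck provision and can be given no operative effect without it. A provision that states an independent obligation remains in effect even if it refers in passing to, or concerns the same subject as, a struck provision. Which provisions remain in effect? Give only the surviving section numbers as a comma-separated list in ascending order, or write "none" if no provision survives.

1, 3, 4, 5

¶2 is struck. ¶1 mentions ¶2 but its own obligation stands independently of ¶2, so ¶1 is not affected. No other provision's operative terms depend on ¶2. ¶4 is a severability clause and preserves every provision that can still be given independent effect. The provisions still in force are ¶1, ¶3, ¶4, and ¶5.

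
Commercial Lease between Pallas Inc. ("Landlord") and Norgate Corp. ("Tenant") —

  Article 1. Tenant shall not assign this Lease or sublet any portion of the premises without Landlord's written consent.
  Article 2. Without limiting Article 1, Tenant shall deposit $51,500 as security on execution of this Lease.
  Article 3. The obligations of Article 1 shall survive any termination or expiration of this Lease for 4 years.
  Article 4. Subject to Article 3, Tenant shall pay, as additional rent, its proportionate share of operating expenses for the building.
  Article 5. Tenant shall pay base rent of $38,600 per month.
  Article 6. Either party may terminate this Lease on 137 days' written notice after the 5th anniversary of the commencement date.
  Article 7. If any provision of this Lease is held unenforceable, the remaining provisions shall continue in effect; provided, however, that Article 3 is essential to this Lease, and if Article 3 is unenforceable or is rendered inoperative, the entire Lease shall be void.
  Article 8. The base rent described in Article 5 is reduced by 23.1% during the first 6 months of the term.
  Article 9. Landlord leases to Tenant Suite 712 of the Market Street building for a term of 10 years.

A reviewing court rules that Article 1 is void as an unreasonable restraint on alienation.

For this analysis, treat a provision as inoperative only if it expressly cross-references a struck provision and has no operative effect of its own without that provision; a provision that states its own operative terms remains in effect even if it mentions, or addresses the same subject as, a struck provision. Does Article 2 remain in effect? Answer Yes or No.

No

Article 1 is struck. Article 3 merely fixes the survival period for Article 1; with Article 1 gone it has nothing to operate on and falls away. Article 7 makes Article 3 an essential term, and Article 3 has been rendered inoperative by the cascade; under Article 7, the entire Lease is therefore void. No provision of the Lease survives. Article 2 is among the inoperative provisions, so the answer is no.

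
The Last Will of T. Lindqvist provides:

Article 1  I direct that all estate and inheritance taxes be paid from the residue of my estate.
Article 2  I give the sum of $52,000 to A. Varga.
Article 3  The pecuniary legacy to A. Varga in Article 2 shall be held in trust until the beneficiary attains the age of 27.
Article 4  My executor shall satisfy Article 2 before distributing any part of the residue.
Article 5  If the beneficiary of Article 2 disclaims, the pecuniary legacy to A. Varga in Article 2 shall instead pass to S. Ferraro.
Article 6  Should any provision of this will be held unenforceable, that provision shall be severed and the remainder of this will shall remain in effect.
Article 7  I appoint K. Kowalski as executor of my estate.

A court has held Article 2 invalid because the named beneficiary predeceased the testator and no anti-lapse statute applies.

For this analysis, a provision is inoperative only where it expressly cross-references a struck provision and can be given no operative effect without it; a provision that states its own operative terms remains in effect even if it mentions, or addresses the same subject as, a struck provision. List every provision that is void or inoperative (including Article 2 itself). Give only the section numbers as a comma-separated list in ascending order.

2, 3, 4, 5

Article 2 is struck. Article 3 has no operative effect of its own apart from Article 2 and is therefore inoperative. Article 4 operates only by reference to Article 2, so it falls with Article 2. Article 5 operates only by reference to Article 2, so it falls with Article 2. Article 6 is a severability clause and preserves every provision that can still be given independent effect. Article 1, Article 6, and Article 7 remain in effect.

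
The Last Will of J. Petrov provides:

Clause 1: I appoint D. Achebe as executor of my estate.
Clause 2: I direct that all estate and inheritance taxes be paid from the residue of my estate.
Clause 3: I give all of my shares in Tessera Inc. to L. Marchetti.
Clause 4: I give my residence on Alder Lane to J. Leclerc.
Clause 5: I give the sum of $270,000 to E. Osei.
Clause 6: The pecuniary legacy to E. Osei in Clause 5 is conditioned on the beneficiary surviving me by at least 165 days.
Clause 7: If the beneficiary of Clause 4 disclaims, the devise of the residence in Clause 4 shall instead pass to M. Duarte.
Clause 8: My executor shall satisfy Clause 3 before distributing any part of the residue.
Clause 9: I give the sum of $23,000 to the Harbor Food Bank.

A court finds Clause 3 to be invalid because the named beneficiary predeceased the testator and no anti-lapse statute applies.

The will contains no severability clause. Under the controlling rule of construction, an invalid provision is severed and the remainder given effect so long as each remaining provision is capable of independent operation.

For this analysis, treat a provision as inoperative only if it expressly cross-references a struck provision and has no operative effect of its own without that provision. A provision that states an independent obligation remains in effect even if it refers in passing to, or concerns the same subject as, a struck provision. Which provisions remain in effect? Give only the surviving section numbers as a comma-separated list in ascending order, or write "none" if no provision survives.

Clause 3 is struck. Clause 8 merely fixes the priority direction for Clause 3; with Clause 3 gone it has nothing to operate on and falls away. Under the stated default rule, only provisions that cannot operate independently fall away; the rest are enforced. That leaves Clause 1, Clause 2, Clause 4, Clause 5, Clause 6, Clause 7, and Clause 9 in effect.

1, 2, 4, 5, 6, 7, 9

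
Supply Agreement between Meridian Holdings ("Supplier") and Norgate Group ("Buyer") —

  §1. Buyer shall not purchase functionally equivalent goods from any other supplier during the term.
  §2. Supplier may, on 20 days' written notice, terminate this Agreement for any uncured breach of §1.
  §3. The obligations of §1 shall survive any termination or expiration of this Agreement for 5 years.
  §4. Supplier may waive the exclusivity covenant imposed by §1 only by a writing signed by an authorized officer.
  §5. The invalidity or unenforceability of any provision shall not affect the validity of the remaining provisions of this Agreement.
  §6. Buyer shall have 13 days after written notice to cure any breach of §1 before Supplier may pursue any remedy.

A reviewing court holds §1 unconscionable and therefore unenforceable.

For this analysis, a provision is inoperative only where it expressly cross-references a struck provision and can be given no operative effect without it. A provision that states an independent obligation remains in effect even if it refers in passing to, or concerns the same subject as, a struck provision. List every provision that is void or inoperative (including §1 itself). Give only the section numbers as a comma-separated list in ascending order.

§1 is struck. §2 merely fixes the termination right for breach of §1; with §1 gone it has nothing to operate on and falls away. §3 operates only by reference to §1, so it falls with §1. §4 merely fixes the waiver condition for §1; with §1 gone it has nothing to operate on and falls away. §6 merely fixes the cure period for breach of §1; with §1 gone it has nothing to operate on and falls away. Under the severability clause in §5, the remaining provisions continue in force. Only §5 remains in effect.

1, 2, 3, 4, 6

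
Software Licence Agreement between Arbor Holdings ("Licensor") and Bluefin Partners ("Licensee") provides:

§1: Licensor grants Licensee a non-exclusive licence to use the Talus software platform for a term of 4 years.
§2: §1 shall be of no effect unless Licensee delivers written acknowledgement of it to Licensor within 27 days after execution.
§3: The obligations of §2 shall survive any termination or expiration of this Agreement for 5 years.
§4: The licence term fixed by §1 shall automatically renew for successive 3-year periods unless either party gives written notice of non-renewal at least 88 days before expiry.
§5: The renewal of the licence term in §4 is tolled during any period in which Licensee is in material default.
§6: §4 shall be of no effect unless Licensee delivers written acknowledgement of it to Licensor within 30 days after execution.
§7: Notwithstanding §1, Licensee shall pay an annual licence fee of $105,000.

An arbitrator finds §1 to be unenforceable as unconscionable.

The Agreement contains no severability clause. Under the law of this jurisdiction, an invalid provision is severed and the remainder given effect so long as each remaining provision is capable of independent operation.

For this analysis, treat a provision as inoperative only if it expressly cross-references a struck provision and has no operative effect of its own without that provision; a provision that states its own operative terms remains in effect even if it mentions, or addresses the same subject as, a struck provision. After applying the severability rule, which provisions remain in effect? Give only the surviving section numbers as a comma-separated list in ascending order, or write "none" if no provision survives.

§1 is struck. §2 merely fixes the acknowledgement condition for §1; with §1 gone it has nothing to operate on and falls away. §4 operates only by reference to §1, so it falls with §1. §3 has no operative effect of its own apart from §2 and is therefore inoperative. §5 has no operative effect of its own apart from §4 and is therefore inoperative. §6 operates only by reference to §4, so it falls with §4. Although §7 refers to §1, its operative terms do not depend on §1, so it remains in effect. With no severability clause, the stated default rule severs what cannot stand and enforces each remaining provision that can operate on its own. Only §7 remains in effect.

7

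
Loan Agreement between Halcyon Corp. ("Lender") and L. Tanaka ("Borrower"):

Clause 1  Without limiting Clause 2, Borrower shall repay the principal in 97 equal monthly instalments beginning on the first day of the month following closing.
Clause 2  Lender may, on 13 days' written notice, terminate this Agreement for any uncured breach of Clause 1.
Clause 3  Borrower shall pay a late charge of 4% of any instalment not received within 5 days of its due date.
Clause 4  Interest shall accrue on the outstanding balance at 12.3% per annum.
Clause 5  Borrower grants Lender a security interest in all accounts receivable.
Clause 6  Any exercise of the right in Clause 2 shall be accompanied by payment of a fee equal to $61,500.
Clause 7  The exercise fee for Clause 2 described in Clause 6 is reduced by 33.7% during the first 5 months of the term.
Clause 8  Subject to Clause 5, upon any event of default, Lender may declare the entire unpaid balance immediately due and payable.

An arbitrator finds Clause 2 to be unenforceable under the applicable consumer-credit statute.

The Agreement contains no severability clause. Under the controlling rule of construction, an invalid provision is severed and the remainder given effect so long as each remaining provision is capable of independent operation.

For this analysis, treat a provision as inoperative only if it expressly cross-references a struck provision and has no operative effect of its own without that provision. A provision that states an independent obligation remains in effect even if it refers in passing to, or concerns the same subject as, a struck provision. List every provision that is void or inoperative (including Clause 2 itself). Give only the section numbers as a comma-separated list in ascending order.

Clause 2 is struck. Clause 6 merely fixes the exercise fee for Clause 2; with Clause 2 gone it has nothing to operate on and falls away. Clause 7 does nothing except set the introductory reduction to the exercise fee for Clause 2 by reference to Clause 6; with Clause 6 gone it has no independent effect and is inoperative. Although Clause 1 refers to Clause 2, its operative terms do not depend on Clause 2, so it remains in effect. With no severability clause, the stated default rule severs what cannot stand and enforces each remaining provision that can operate on its own. Clause 1, Clause 3, Clause 4, Clause 5, and Clause 8 remain in effect.

2, 6, 7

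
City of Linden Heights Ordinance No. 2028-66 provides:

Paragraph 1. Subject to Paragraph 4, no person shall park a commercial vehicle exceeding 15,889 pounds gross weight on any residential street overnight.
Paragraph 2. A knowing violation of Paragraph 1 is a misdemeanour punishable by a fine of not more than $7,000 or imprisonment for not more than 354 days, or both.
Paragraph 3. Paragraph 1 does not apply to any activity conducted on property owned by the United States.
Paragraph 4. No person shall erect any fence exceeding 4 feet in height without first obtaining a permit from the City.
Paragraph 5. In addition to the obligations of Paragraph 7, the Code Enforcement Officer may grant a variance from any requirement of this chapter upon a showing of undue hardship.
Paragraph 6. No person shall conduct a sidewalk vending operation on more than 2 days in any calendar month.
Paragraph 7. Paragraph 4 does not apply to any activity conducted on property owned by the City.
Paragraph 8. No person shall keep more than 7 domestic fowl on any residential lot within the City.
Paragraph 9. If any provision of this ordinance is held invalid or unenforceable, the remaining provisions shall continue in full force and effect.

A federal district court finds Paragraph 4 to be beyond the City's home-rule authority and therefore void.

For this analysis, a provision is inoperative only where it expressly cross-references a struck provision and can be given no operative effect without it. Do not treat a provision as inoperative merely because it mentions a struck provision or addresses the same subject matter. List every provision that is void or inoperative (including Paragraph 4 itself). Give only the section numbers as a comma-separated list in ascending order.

Paragraph 4 is struck. Paragraph 7 operates only by reference to Paragraph 4, so it falls with Paragraph 4. Although Paragraph 1 refers to Paragraph 4, its operative terms do not depend on Paragraph 4, so it remains in effect. Paragraph 5 mentions Paragraph 7 but its own obligation stands independently of Paragraph 7, so Paragraph 5 is not affected. Paragraph 9 is a severability clause and preserves every provision that can still be given independent effect. Paragraph 1, Paragraph 2, Paragraph 3, Paragraph 5, Paragraph 6, Paragraph 8, and Paragraph 9 remain in effect.

4, 7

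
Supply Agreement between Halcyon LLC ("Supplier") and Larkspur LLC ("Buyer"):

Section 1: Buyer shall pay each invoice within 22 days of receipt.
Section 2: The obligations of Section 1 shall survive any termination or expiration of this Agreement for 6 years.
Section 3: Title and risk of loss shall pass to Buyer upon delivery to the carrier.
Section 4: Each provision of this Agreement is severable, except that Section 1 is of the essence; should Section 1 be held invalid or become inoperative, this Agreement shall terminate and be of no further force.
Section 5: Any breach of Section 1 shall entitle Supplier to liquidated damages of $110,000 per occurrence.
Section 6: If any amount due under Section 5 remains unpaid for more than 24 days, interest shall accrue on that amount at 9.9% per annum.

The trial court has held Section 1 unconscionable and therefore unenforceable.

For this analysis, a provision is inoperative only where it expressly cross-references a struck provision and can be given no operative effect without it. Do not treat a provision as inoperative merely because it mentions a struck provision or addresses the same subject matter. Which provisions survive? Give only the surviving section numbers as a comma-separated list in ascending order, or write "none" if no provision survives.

Section 1 is struck. Section 2 operates only by reference to Section 1, so it falls with Section 1. Section 5 has no operative effect of its own apart from Section 1 and is therefore inoperative. The whole of Section 6 is the default interest on the liquidated-damages amount, defined by reference to Section 5, so Section 6 cannot stand once Section 5 is removed. Section 4 makes Section 1 an essential term, and Section 1 is the provision held invalid; under Section 4, the entire Agreement is therefore void. No provision of the Agreement survives.

none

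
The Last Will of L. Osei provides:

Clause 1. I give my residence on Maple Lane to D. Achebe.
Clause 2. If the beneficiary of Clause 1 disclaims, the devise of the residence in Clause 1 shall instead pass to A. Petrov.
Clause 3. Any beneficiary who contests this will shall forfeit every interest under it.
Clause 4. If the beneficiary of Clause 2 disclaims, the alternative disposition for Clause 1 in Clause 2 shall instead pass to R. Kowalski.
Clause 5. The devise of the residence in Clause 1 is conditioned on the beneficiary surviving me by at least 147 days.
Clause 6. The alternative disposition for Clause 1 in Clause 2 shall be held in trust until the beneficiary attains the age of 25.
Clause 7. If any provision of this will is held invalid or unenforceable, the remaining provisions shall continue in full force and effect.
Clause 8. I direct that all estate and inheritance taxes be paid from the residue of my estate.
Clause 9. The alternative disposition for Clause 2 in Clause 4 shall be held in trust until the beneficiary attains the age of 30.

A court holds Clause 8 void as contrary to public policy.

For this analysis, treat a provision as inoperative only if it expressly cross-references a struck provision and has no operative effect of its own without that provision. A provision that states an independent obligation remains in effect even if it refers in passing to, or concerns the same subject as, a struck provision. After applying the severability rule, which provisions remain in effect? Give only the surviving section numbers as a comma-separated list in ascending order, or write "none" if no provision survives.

Clause 8 is struck. No other provision's operative terms depend on Clause 8. Clause 7 is a severability clause and preserves every provision that can still be given independent effect. The provisions still in force are Clause 1, Clause 2, Clause 3, Clause 4, Clause 5, Clause 6, Clause 7, and Clause 9.

1, 2, 3, 4, 5, 6, 7, 9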